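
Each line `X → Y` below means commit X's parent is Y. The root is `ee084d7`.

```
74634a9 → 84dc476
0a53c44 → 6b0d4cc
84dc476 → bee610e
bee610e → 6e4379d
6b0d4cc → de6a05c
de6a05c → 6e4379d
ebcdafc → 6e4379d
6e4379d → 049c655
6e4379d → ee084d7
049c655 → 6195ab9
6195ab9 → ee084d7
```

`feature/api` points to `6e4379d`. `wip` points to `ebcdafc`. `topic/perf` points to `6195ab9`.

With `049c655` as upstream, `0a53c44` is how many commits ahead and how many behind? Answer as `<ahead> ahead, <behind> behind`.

4 ahead, 0 behind

Reachable from 0a53c44: {049c655, 0a53c44, 6195ab9, 6b0d4cc, 6e4379d, de6a05c, ee084d7}.
Reachable from 049c655: {049c655, 6195ab9, ee084d7}.
Only in 0a53c44's history (ahead): {0a53c44, 6b0d4cc, 6e4379d, de6a05c} — 4.
Only in 049c655's history (behind): {} — 0.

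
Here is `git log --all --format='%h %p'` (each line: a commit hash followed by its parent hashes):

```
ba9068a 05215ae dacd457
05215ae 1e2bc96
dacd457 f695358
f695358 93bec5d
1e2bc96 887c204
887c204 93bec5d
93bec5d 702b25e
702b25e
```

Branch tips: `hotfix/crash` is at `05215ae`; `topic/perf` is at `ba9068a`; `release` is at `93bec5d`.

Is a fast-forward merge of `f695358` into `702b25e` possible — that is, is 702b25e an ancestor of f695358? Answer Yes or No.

Yes

A fast-forward from 702b25e to f695358 is possible iff 702b25e is an ancestor of f695358.
Ancestors of f695358: {702b25e, 93bec5d, f695358}.
702b25e is among them, so fast-forward is possible.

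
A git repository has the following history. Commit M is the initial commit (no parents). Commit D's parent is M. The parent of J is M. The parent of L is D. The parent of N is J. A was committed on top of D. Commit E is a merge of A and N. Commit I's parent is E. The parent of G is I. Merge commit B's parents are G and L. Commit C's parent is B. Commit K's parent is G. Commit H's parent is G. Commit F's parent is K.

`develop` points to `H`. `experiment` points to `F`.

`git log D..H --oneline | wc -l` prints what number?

Reachable from H: {A, D, E, G, H, I, J, M, N}.
Reachable from D: {D, M}.
In H's history but not D's: {A, E, G, H, I, J, N} — 7 commits.

7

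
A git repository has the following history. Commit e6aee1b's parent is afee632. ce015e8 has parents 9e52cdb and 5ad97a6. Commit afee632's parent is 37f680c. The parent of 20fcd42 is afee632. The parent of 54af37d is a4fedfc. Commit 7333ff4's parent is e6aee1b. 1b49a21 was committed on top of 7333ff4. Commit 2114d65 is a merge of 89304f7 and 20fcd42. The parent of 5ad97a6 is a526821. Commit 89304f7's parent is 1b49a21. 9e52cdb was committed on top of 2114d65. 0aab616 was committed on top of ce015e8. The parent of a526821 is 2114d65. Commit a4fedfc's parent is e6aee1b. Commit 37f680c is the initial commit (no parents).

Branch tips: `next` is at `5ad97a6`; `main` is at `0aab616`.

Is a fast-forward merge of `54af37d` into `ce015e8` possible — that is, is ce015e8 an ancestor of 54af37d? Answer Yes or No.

No

A fast-forward from ce015e8 to 54af37d is possible iff ce015e8 is an ancestor of 54af37d.
Ancestors of 54af37d: {37f680c, 54af37d, a4fedfc, afee632, e6aee1b}.
ce015e8 is not among them, so fast-forward is not possible.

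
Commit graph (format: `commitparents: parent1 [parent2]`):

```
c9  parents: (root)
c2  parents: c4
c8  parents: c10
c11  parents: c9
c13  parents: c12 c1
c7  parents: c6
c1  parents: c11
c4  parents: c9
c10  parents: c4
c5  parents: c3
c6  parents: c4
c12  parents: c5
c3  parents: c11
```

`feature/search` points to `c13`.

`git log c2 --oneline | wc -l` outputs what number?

Walking parent pointers from c2: reachable set = {c2, c4, c9}.
That is 3 commits.

3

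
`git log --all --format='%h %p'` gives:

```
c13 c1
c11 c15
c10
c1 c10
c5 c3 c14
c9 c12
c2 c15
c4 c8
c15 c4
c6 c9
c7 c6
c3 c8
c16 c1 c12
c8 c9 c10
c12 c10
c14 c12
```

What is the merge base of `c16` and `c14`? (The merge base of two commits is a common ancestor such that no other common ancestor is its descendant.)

Ancestors of c16: {c1, c10, c12, c16}.
Ancestors of c14: {c10, c12, c14}.
Common ancestors: {c10, c12}.
Among these, c12 is not an ancestor of any other common ancestor — it is the merge base.

c12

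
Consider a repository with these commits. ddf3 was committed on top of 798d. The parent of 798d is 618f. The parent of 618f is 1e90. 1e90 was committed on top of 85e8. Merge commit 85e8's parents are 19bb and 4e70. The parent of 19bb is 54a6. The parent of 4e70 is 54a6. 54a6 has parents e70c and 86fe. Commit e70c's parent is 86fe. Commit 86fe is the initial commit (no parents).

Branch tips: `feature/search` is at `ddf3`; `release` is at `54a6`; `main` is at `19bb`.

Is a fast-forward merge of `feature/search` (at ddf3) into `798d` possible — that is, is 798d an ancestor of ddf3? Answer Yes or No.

A fast-forward from 798d to ddf3 is possible iff 798d is an ancestor of ddf3.
Ancestors of ddf3: {19bb, 1e90, 4e70, 54a6, 618f, 798d, 85e8, 86fe, ddf3, e70c}.
798d is among them, so fast-forward is possible.

Yes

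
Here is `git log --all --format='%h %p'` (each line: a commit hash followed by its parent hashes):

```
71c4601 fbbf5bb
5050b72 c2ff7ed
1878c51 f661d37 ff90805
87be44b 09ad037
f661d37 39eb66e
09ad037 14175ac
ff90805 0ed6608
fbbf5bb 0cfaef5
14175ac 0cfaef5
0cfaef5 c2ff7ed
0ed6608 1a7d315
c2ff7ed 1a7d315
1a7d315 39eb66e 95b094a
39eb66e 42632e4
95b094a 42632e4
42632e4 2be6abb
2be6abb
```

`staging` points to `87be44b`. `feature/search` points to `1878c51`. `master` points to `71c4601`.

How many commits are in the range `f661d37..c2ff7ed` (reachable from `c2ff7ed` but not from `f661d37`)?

Reachable from c2ff7ed: {1a7d315, 2be6abb, 39eb66e, 42632e4, 95b094a, c2ff7ed}.
Reachable from f661d37: {2be6abb, 39eb66e, 42632e4, f661d37}.
In c2ff7ed's history but not f661d37's: {1a7d315, 95b094a, c2ff7ed} — 3 commits.

3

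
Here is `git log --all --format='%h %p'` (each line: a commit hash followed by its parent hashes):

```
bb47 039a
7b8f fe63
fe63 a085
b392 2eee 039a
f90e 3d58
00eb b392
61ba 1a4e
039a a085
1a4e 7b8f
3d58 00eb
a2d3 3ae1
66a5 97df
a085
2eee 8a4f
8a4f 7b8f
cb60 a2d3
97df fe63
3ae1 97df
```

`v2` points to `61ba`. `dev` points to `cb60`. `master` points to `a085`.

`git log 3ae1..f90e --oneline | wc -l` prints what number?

Reachable from f90e: {00eb, 039a, 2eee, 3d58, 7b8f, 8a4f, a085, b392, f90e, fe63}.
Reachable from 3ae1: {3ae1, 97df, a085, fe63}.
In f90e's history but not 3ae1's: {00eb, 039a, 2eee, 3d58, 7b8f, 8a4f, b392, f90e} — 8 commits.

8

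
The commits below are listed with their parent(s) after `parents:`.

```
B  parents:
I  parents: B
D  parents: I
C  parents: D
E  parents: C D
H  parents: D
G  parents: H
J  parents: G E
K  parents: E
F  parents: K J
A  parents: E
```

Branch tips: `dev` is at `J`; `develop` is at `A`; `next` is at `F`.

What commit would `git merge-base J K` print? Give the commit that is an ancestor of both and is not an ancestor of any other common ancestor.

Ancestors of J: {B, C, D, E, G, H, I, J}.
Ancestors of K: {B, C, D, E, I, K}.
Common ancestors: {B, C, D, E, I}.
Among these, E is not an ancestor of any other common ancestor — it is the merge base.

E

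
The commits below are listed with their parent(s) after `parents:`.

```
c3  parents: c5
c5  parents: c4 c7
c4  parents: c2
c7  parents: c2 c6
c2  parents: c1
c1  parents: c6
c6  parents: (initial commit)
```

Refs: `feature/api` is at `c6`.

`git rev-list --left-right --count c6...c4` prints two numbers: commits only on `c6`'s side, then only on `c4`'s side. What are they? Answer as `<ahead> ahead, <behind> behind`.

0 ahead, 3 behind

Reachable from c6: {c6}.
Reachable from c4: {c1, c2, c4, c6}.
Only in c6's history (ahead): {} — 0.
Only in c4's history (behind): {c1, c2, c4} — 3.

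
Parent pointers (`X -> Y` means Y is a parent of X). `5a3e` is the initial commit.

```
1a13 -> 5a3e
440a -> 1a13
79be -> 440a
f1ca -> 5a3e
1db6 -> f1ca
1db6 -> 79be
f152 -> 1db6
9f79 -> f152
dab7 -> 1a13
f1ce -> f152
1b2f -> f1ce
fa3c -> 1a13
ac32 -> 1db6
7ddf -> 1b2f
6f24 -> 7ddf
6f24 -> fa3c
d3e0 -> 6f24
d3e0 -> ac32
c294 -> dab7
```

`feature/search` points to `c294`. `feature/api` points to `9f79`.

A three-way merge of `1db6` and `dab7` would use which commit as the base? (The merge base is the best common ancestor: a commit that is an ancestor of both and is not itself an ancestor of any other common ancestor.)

1a13

Ancestors of 1db6: {1a13, 1db6, 440a, 5a3e, 79be, f1ca}.
Ancestors of dab7: {1a13, 5a3e, dab7}.
Common ancestors: {1a13, 5a3e}.
Among these, 1a13 is not an ancestor of any other common ancestor — it is the merge base.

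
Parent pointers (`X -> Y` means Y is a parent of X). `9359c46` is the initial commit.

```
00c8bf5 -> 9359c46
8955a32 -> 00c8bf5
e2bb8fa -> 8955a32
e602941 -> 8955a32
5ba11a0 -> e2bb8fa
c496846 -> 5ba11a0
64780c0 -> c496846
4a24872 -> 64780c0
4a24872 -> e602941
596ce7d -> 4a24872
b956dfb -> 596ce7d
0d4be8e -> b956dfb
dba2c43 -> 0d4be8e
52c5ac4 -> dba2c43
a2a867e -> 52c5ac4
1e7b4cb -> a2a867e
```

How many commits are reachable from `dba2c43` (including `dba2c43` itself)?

13

Walking parent pointers from dba2c43: reachable set = {00c8bf5, 0d4be8e, 4a24872, 596ce7d, 5ba11a0, 64780c0, 8955a32, 9359c46, b956dfb, c496846, dba2c43, e2bb8fa, e602941}.
That is 13 commits.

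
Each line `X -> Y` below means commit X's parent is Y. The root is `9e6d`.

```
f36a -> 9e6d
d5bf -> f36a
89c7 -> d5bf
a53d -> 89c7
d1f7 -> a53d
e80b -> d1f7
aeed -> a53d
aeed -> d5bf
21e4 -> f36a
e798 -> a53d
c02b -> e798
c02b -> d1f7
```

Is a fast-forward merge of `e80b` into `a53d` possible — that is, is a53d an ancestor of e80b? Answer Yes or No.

Yes

A fast-forward from a53d to e80b is possible iff a53d is an ancestor of e80b.
Ancestors of e80b: {89c7, 9e6d, a53d, d1f7, d5bf, e80b, f36a}.
a53d is among them, so fast-forward is possible.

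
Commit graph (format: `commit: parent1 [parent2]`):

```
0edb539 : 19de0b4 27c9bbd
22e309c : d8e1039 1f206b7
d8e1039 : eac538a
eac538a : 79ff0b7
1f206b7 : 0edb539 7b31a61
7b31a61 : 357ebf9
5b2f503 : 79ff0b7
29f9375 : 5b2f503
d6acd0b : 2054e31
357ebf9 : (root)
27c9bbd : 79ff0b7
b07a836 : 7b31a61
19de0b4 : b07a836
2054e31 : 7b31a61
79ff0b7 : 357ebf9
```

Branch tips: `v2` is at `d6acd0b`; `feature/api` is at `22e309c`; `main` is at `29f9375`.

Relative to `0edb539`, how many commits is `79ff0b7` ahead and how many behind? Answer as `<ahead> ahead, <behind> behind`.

0 ahead, 5 behind

Reachable from 79ff0b7: {357ebf9, 79ff0b7}.
Reachable from 0edb539: {0edb539, 19de0b4, 27c9bbd, 357ebf9, 79ff0b7, 7b31a61, b07a836}.
Only in 79ff0b7's history (ahead): {} — 0.
Only in 0edb539's history (behind): {0edb539, 19de0b4, 27c9bbd, 7b31a61, b07a836} — 5.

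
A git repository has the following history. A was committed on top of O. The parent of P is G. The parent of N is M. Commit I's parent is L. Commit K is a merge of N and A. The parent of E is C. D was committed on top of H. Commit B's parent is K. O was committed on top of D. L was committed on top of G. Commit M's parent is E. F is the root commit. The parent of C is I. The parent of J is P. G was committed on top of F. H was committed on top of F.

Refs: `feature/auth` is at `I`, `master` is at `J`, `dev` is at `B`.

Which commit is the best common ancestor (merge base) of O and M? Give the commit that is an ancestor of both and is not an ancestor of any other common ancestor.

Ancestors of O: {D, F, H, O}.
Ancestors of M: {C, E, F, G, I, L, M}.
Common ancestors: {F}.
The only common ancestor is F, so it is the merge base.

F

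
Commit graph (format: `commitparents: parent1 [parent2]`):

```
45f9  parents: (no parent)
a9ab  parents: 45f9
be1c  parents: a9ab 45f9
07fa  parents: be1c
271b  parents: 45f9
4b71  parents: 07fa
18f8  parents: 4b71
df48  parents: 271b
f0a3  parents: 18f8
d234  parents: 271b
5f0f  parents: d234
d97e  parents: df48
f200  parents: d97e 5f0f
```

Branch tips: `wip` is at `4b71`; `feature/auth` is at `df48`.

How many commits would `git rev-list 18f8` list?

6

Walking parent pointers from 18f8: reachable set = {07fa, 18f8, 45f9, 4b71, a9ab, be1c}.
That is 6 commits.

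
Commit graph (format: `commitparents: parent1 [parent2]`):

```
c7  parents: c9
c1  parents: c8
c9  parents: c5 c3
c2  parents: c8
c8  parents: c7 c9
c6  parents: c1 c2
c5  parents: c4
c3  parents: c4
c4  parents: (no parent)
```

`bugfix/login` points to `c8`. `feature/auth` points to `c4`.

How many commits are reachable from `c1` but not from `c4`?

6

Reachable from c1: {c1, c3, c4, c5, c7, c8, c9}.
Reachable from c4: {c4}.
In c1's history but not c4's: {c1, c3, c5, c7, c8, c9} — 6 commits.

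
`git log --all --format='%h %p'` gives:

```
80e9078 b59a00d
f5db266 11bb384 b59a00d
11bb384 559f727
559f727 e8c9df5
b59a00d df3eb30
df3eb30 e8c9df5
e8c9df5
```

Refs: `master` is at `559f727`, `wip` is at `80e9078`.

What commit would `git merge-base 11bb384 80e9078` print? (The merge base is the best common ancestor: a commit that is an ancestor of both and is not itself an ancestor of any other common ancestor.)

Ancestors of 11bb384: {11bb384, 559f727, e8c9df5}.
Ancestors of 80e9078: {80e9078, b59a00d, df3eb30, e8c9df5}.
Common ancestors: {e8c9df5}.
The only common ancestor is e8c9df5, so it is the merge base.

e8c9df5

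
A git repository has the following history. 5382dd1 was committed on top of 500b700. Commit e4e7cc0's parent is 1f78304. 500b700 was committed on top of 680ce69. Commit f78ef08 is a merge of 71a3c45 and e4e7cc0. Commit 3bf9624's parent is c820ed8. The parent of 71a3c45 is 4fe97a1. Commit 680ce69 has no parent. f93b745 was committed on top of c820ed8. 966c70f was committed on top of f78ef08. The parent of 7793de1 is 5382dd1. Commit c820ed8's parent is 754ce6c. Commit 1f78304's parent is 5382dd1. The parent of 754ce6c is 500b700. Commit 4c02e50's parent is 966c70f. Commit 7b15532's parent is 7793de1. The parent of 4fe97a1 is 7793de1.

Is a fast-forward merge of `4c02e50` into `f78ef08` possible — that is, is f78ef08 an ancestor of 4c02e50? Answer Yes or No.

Yes

A fast-forward from f78ef08 to 4c02e50 is possible iff f78ef08 is an ancestor of 4c02e50.
Ancestors of 4c02e50: {1f78304, 4c02e50, 4fe97a1, 500b700, 5382dd1, 680ce69, 71a3c45, 7793de1, 966c70f, e4e7cc0, f78ef08}.
f78ef08 is among them, so fast-forward is possible.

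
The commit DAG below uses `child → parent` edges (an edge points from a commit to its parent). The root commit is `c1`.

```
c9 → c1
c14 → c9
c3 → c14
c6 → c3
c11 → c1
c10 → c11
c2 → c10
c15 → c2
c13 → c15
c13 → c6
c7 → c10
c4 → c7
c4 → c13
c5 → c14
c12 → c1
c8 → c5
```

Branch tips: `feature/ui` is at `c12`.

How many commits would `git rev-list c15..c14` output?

Reachable from c14: {c1, c14, c9}.
Reachable from c15: {c1, c10, c11, c15, c2}.
In c14's history but not c15's: {c14, c9} — 2 commits.

2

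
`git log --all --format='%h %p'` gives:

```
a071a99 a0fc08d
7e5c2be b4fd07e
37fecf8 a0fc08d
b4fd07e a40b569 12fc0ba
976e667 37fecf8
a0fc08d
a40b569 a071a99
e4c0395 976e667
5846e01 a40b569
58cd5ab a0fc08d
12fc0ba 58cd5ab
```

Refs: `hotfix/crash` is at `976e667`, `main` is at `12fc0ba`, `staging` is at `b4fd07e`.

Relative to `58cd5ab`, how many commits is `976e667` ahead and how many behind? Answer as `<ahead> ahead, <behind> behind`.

Reachable from 976e667: {37fecf8, 976e667, a0fc08d}.
Reachable from 58cd5ab: {58cd5ab, a0fc08d}.
Only in 976e667's history (ahead): {37fecf8, 976e667} — 2.
Only in 58cd5ab's history (behind): {58cd5ab} — 1.

2 ahead, 1 behind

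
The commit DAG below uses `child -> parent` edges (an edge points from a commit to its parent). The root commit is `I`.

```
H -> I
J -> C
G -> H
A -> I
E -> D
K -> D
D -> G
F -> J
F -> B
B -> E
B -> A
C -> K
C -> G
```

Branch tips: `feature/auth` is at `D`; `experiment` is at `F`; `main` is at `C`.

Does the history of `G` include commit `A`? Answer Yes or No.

Ancestors of G: {G, H, I}.
A is not in that set, so it is not an ancestor of G.

No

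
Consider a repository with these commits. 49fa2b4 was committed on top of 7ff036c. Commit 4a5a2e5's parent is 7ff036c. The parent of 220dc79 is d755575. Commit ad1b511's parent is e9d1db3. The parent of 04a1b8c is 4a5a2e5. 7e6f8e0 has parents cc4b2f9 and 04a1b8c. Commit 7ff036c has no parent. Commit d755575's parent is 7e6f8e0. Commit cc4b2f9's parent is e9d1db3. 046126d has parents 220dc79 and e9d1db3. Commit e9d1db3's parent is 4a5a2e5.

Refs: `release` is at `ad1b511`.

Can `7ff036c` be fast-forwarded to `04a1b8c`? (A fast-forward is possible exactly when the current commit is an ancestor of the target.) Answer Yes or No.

A fast-forward from 7ff036c to 04a1b8c is possible iff 7ff036c is an ancestor of 04a1b8c.
Ancestors of 04a1b8c: {04a1b8c, 4a5a2e5, 7ff036c}.
7ff036c is among them, so fast-forward is possible.

Yes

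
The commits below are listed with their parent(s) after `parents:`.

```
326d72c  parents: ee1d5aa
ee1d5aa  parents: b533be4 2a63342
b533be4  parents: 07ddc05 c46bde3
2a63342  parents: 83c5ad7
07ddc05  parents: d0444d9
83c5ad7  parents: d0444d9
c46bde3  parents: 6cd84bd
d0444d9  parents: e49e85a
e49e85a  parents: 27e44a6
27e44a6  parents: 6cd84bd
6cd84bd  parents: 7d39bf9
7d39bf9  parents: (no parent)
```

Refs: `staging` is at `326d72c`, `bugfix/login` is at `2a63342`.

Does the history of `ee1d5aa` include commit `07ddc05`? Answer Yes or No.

Ancestors of ee1d5aa (commits reachable by following parents): {07ddc05, 27e44a6, 2a63342, 6cd84bd, 7d39bf9, 83c5ad7, b533be4, c46bde3, d0444d9, e49e85a, ee1d5aa}.
07ddc05 is in that set, so it is an ancestor of ee1d5aa.

Yes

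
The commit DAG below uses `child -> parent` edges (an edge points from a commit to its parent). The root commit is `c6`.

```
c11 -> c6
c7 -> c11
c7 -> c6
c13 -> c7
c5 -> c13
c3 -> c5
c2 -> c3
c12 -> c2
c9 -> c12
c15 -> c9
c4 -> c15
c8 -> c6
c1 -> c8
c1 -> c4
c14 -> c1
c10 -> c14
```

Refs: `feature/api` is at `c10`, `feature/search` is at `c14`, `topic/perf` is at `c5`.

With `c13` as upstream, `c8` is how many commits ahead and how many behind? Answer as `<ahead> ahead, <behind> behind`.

Reachable from c8: {c6, c8}.
Reachable from c13: {c11, c13, c6, c7}.
Only in c8's history (ahead): {c8} — 1.
Only in c13's history (behind): {c11, c13, c7} — 3.

1 ahead, 3 behind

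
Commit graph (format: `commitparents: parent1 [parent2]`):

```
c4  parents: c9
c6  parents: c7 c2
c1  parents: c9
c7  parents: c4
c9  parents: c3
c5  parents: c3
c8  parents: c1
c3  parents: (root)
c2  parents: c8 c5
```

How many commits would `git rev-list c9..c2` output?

4

Reachable from c2: {c1, c2, c3, c5, c8, c9}.
Reachable from c9: {c3, c9}.
In c2's history but not c9's: {c1, c2, c5, c8} — 4 commits.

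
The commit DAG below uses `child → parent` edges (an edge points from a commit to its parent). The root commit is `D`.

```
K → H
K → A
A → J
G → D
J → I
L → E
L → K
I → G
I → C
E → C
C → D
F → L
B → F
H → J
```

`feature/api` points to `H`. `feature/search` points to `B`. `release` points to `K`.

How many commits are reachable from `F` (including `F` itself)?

11

Walking parent pointers from F: reachable set = {A, C, D, E, F, G, H, I, J, K, L}.
That is 11 commits.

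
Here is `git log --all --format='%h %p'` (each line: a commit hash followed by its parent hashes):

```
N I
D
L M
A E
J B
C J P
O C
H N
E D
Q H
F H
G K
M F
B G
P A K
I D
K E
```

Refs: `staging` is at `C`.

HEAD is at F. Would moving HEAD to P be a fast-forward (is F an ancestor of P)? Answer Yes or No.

A fast-forward from F to P is possible iff F is an ancestor of P.
Ancestors of P: {A, D, E, K, P}.
F is not among them, so fast-forward is not possible.

No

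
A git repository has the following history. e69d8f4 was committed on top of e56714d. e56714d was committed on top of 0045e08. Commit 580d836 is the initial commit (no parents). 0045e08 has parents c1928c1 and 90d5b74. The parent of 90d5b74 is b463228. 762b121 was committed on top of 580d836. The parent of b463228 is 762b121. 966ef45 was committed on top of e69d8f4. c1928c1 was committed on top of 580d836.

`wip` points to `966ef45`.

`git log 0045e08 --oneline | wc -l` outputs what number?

6

Walking parent pointers from 0045e08: reachable set = {0045e08, 580d836, 762b121, 90d5b74, b463228, c1928c1}.
That is 6 commits.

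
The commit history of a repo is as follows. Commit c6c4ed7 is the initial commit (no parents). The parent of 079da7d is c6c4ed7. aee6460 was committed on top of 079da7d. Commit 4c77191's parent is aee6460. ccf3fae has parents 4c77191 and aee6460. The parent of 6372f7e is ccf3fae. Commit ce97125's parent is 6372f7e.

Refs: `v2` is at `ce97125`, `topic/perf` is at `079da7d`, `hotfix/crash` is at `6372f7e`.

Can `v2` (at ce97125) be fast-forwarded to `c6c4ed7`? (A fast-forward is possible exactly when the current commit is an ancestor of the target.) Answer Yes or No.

A fast-forward from ce97125 to c6c4ed7 is possible iff ce97125 is an ancestor of c6c4ed7.
Ancestors of c6c4ed7: {c6c4ed7}.
ce97125 is not among them, so fast-forward is not possible.

No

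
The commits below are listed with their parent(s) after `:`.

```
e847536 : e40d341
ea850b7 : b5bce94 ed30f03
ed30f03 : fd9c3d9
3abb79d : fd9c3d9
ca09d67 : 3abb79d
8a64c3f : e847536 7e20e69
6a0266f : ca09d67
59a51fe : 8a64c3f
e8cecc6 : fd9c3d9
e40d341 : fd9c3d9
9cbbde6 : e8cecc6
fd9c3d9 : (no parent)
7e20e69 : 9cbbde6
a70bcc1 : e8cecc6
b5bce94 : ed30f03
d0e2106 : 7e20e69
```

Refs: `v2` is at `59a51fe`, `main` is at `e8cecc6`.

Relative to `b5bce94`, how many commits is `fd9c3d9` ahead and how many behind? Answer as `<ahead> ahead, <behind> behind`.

0 ahead, 2 behind

Reachable from fd9c3d9: {fd9c3d9}.
Reachable from b5bce94: {b5bce94, ed30f03, fd9c3d9}.
Only in fd9c3d9's history (ahead): {} — 0.
Only in b5bce94's history (behind): {b5bce94, ed30f03} — 2.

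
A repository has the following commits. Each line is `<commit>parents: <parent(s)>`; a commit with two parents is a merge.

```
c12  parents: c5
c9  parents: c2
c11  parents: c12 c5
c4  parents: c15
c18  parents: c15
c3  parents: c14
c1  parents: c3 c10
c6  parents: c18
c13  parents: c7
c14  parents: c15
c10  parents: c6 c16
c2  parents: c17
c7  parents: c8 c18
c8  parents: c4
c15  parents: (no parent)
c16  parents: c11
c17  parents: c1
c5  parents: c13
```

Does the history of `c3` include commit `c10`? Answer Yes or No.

Ancestors of c3: {c14, c15, c3}.
c10 is not in that set, so it is not an ancestor of c3.

No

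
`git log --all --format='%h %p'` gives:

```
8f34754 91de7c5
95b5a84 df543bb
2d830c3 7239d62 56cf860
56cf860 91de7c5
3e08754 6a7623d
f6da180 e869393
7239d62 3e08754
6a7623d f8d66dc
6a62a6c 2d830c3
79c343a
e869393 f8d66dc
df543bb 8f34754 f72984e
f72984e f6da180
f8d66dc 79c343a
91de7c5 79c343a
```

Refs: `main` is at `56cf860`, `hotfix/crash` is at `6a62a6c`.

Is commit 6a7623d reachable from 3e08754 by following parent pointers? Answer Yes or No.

Yes

Ancestors of 3e08754 (commits reachable by following parents): {3e08754, 6a7623d, 79c343a, f8d66dc}.
6a7623d is in that set, so it is an ancestor of 3e08754.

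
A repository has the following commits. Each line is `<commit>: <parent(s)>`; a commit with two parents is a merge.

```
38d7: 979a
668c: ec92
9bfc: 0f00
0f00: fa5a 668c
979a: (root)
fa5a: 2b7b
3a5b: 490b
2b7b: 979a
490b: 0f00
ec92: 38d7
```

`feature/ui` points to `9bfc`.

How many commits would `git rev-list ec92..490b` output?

5

Reachable from 490b: {0f00, 2b7b, 38d7, 490b, 668c, 979a, ec92, fa5a}.
Reachable from ec92: {38d7, 979a, ec92}.
In 490b's history but not ec92's: {0f00, 2b7b, 490b, 668c, fa5a} — 5 commits.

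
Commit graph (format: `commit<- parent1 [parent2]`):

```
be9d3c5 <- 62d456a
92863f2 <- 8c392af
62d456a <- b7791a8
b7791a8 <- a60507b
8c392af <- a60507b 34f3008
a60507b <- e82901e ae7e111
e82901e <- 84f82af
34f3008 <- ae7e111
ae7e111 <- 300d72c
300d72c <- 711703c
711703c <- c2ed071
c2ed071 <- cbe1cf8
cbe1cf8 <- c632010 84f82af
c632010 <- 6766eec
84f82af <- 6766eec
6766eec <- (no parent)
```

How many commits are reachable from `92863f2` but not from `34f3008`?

Reachable from 92863f2: {300d72c, 34f3008, 6766eec, 711703c, 84f82af, 8c392af, 92863f2, a60507b, ae7e111, c2ed071, c632010, cbe1cf8, e82901e}.
Reachable from 34f3008: {300d72c, 34f3008, 6766eec, 711703c, 84f82af, ae7e111, c2ed071, c632010, cbe1cf8}.
In 92863f2's history but not 34f3008's: {8c392af, 92863f2, a60507b, e82901e} — 4 commits.

4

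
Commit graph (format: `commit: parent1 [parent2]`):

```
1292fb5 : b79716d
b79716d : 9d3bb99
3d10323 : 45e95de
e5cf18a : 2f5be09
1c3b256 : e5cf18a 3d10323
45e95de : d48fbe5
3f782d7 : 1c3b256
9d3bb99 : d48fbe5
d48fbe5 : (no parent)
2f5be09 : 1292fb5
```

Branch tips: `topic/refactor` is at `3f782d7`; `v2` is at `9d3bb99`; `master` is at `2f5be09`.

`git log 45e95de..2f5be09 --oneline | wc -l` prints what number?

4

Reachable from 2f5be09: {1292fb5, 2f5be09, 9d3bb99, b79716d, d48fbe5}.
Reachable from 45e95de: {45e95de, d48fbe5}.
In 2f5be09's history but not 45e95de's: {1292fb5, 2f5be09, 9d3bb99, b79716d} — 4 commits.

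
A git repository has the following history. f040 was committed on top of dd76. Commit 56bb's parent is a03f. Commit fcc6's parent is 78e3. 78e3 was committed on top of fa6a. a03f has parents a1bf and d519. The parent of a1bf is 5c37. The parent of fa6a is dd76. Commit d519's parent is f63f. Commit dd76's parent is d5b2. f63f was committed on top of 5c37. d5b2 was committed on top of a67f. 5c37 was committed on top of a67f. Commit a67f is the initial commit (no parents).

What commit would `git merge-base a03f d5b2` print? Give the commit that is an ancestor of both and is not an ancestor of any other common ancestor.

Ancestors of a03f: {5c37, a03f, a1bf, a67f, d519, f63f}.
Ancestors of d5b2: {a67f, d5b2}.
Common ancestors: {a67f}.
The only common ancestor is a67f, so it is the merge base.

a67f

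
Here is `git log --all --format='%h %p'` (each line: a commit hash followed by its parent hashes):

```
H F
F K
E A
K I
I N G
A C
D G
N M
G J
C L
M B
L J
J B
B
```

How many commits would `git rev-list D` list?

4

Walking parent pointers from D: reachable set = {B, D, G, J}.
That is 4 commits.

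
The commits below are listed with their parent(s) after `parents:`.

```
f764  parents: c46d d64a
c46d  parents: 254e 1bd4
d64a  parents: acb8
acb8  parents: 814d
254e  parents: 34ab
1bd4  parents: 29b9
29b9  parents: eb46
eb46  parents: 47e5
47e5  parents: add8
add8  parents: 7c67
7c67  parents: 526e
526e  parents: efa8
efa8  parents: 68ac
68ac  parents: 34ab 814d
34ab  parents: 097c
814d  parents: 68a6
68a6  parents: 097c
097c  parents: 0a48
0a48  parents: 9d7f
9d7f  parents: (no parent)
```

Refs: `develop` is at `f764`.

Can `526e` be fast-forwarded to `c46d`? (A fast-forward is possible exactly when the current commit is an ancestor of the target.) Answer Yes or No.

A fast-forward from 526e to c46d is possible iff 526e is an ancestor of c46d.
Ancestors of c46d: {097c, 0a48, 1bd4, 254e, 29b9, 34ab, 47e5, 526e, 68a6, 68ac, 7c67, 814d, 9d7f, add8, c46d, eb46, efa8}.
526e is among them, so fast-forward is possible.

Yes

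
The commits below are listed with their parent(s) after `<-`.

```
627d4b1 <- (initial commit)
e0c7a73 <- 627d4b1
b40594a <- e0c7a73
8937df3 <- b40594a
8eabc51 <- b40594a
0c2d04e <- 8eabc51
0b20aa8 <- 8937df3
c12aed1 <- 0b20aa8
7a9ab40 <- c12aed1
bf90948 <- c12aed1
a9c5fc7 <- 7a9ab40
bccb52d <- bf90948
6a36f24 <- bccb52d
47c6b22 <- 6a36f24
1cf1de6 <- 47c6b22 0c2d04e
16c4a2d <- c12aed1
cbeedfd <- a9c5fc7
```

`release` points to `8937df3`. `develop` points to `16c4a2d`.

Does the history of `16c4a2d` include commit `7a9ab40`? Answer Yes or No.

No

Ancestors of 16c4a2d: {0b20aa8, 16c4a2d, 627d4b1, 8937df3, b40594a, c12aed1, e0c7a73}.
7a9ab40 is not in that set, so it is not an ancestor of 16c4a2d.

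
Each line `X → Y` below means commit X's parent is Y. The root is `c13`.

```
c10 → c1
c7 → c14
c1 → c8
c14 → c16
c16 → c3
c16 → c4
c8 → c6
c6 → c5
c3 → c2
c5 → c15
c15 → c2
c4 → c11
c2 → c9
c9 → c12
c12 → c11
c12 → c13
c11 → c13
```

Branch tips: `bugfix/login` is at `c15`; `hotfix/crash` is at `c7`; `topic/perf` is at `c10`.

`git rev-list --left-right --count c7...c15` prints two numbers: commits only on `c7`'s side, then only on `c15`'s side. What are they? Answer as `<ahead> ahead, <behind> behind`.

Reachable from c7: {c11, c12, c13, c14, c16, c2, c3, c4, c7, c9}.
Reachable from c15: {c11, c12, c13, c15, c2, c9}.
Only in c7's history (ahead): {c14, c16, c3, c4, c7} — 5.
Only in c15's history (behind): {c15} — 1.

5 ahead, 1 behind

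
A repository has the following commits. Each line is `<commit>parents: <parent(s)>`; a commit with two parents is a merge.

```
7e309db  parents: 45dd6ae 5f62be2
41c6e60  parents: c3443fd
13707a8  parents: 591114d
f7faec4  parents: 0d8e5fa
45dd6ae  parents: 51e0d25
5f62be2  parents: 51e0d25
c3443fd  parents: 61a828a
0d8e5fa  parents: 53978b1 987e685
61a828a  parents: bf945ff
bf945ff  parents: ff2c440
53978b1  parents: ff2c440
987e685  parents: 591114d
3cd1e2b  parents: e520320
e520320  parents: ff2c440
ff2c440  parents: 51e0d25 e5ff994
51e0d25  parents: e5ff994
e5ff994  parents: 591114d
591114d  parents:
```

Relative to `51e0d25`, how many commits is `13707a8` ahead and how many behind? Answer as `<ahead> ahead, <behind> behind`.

Reachable from 13707a8: {13707a8, 591114d}.
Reachable from 51e0d25: {51e0d25, 591114d, e5ff994}.
Only in 13707a8's history (ahead): {13707a8} — 1.
Only in 51e0d25's history (behind): {51e0d25, e5ff994} — 2.

1 ahead, 2 behind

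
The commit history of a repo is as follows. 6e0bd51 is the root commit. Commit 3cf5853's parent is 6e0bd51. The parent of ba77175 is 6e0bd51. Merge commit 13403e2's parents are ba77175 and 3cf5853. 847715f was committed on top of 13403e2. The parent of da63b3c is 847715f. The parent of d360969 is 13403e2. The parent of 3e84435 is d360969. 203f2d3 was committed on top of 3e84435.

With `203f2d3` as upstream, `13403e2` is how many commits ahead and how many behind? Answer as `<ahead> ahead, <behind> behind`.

Reachable from 13403e2: {13403e2, 3cf5853, 6e0bd51, ba77175}.
Reachable from 203f2d3: {13403e2, 203f2d3, 3cf5853, 3e84435, 6e0bd51, ba77175, d360969}.
Only in 13403e2's history (ahead): {} — 0.
Only in 203f2d3's history (behind): {203f2d3, 3e84435, d360969} — 3.

0 ahead, 3 behind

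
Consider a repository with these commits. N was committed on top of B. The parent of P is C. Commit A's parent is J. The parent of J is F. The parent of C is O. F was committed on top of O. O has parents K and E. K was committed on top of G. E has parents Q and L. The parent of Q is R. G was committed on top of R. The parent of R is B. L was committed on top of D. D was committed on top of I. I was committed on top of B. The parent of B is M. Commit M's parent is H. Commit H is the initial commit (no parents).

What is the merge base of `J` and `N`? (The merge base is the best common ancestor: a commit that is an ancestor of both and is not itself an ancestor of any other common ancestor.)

B

Ancestors of J: {B, D, E, F, G, H, I, J, K, L, M, O, Q, R}.
Ancestors of N: {B, H, M, N}.
Common ancestors: {B, H, M}.
Among these, B is not an ancestor of any other common ancestor — it is the merge base.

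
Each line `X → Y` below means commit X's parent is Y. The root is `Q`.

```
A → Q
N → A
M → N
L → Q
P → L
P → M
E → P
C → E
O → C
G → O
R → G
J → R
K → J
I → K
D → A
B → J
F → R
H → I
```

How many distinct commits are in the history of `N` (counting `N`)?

3

Walking parent pointers from N: reachable set = {A, N, Q}.
That is 3 commits.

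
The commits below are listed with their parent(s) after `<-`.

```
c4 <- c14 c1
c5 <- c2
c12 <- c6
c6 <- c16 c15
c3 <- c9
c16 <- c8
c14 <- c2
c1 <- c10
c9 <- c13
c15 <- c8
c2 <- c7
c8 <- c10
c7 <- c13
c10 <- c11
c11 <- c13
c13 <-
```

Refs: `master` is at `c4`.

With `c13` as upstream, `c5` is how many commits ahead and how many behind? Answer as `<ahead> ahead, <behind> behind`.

3 ahead, 0 behind

Reachable from c5: {c13, c2, c5, c7}.
Reachable from c13: {c13}.
Only in c5's history (ahead): {c2, c5, c7} — 3.
Only in c13's history (behind): {} — 0.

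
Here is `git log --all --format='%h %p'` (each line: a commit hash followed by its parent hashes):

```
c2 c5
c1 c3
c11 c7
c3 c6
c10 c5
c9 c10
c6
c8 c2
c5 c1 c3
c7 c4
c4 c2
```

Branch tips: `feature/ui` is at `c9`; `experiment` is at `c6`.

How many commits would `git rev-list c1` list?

Walking parent pointers from c1: reachable set = {c1, c3, c6}.
That is 3 commits.

3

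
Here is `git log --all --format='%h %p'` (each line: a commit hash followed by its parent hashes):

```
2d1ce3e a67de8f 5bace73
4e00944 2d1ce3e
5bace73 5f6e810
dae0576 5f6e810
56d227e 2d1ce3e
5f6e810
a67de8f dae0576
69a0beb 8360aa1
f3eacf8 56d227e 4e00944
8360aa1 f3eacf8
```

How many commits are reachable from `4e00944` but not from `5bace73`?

Reachable from 4e00944: {2d1ce3e, 4e00944, 5bace73, 5f6e810, a67de8f, dae0576}.
Reachable from 5bace73: {5bace73, 5f6e810}.
In 4e00944's history but not 5bace73's: {2d1ce3e, 4e00944, a67de8f, dae0576} — 4 commits.

4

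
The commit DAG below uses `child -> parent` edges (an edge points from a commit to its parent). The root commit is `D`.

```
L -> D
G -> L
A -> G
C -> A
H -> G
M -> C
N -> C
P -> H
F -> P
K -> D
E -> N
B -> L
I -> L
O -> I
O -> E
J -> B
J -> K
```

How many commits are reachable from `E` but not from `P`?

4

Reachable from E: {A, C, D, E, G, L, N}.
Reachable from P: {D, G, H, L, P}.
In E's history but not P's: {A, C, E, N} — 4 commits.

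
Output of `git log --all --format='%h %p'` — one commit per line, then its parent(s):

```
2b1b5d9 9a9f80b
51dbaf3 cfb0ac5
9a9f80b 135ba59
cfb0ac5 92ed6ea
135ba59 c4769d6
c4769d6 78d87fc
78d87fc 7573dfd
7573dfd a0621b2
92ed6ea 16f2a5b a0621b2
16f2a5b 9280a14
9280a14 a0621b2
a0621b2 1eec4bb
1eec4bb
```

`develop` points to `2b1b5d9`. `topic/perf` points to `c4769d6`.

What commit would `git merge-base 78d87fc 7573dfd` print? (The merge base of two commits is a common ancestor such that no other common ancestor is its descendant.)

Ancestors of 78d87fc: {1eec4bb, 7573dfd, 78d87fc, a0621b2}.
Ancestors of 7573dfd: {1eec4bb, 7573dfd, a0621b2}.
Common ancestors: {1eec4bb, 7573dfd, a0621b2}.
Among these, 7573dfd is not an ancestor of any other common ancestor — it is the merge base.

7573dfd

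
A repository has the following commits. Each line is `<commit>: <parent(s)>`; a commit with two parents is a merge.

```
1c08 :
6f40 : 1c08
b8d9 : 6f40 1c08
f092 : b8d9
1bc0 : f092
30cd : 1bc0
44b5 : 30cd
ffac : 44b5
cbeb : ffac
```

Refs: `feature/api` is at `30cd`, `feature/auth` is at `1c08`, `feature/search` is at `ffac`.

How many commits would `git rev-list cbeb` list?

Walking parent pointers from cbeb: reachable set = {1bc0, 1c08, 30cd, 44b5, 6f40, b8d9, cbeb, f092, ffac}.
That is 9 commits.

9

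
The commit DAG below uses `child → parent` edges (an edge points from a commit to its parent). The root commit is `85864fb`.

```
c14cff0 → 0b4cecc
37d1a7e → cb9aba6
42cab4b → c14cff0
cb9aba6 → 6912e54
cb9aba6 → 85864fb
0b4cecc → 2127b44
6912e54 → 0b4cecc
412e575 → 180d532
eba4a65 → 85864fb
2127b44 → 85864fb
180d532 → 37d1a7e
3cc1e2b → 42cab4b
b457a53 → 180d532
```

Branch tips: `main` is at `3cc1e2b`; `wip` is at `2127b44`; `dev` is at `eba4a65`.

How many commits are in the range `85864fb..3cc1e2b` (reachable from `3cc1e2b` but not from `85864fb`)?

5

Reachable from 3cc1e2b: {0b4cecc, 2127b44, 3cc1e2b, 42cab4b, 85864fb, c14cff0}.
Reachable from 85864fb: {85864fb}.
In 3cc1e2b's history but not 85864fb's: {0b4cecc, 2127b44, 3cc1e2b, 42cab4b, c14cff0} — 5 commits.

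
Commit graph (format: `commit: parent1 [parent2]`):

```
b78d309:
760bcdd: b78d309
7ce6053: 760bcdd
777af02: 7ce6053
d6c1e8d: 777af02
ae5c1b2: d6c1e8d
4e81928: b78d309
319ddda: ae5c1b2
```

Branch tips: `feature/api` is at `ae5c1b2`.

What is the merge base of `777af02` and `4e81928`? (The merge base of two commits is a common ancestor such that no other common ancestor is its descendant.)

Ancestors of 777af02: {760bcdd, 777af02, 7ce6053, b78d309}.
Ancestors of 4e81928: {4e81928, b78d309}.
Common ancestors: {b78d309}.
The only common ancestor is b78d309, so it is the merge base.

b78d309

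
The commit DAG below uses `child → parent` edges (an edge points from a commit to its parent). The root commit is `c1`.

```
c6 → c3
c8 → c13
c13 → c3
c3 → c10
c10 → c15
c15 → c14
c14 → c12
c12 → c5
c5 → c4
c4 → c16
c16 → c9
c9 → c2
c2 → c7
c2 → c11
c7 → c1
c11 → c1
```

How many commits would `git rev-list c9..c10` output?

7

Reachable from c10: {c1, c10, c11, c12, c14, c15, c16, c2, c4, c5, c7, c9}.
Reachable from c9: {c1, c11, c2, c7, c9}.
In c10's history but not c9's: {c10, c12, c14, c15, c16, c4, c5} — 7 commits.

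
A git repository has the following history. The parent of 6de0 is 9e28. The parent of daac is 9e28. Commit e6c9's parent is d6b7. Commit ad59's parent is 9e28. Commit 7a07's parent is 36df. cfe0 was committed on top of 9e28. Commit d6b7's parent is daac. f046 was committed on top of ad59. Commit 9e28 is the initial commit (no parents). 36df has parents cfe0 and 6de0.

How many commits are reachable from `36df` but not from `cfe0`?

Reachable from 36df: {36df, 6de0, 9e28, cfe0}.
Reachable from cfe0: {9e28, cfe0}.
In 36df's history but not cfe0's: {36df, 6de0} — 2 commits.

2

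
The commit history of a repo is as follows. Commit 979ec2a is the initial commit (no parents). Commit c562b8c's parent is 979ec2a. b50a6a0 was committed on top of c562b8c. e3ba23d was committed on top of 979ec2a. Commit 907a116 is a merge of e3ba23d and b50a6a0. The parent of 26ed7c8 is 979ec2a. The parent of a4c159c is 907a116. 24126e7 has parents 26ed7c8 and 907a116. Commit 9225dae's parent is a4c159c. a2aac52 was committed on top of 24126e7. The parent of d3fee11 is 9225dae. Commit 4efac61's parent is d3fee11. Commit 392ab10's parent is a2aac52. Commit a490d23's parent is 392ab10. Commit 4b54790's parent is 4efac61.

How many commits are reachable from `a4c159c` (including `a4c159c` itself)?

6

Walking parent pointers from a4c159c: reachable set = {907a116, 979ec2a, a4c159c, b50a6a0, c562b8c, e3ba23d}.
That is 6 commits.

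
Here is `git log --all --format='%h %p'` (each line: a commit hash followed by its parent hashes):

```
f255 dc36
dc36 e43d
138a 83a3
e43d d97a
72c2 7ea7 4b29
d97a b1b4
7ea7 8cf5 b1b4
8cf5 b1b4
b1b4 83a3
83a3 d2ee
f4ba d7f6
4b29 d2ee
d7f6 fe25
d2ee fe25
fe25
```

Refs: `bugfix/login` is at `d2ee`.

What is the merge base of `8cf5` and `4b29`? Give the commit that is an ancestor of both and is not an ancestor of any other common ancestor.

d2ee

Ancestors of 8cf5: {83a3, 8cf5, b1b4, d2ee, fe25}.
Ancestors of 4b29: {4b29, d2ee, fe25}.
Common ancestors: {d2ee, fe25}.
Among these, d2ee is not an ancestor of any other common ancestor — it is the merge base.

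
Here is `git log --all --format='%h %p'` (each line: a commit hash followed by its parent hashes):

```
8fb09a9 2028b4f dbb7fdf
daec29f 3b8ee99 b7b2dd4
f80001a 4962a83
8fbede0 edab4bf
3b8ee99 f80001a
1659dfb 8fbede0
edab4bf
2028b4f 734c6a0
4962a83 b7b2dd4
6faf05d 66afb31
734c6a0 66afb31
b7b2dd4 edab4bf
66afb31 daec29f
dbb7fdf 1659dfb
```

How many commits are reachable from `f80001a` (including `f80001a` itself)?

Walking parent pointers from f80001a: reachable set = {4962a83, b7b2dd4, edab4bf, f80001a}.
That is 4 commits.

4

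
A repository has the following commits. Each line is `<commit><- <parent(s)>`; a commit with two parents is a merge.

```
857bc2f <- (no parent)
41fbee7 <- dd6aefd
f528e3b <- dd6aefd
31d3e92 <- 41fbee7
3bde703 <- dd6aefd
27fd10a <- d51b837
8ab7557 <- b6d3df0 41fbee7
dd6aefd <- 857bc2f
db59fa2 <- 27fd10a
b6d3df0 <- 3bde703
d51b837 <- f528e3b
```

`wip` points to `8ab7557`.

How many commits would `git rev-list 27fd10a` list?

Walking parent pointers from 27fd10a: reachable set = {27fd10a, 857bc2f, d51b837, dd6aefd, f528e3b}.
That is 5 commits.

5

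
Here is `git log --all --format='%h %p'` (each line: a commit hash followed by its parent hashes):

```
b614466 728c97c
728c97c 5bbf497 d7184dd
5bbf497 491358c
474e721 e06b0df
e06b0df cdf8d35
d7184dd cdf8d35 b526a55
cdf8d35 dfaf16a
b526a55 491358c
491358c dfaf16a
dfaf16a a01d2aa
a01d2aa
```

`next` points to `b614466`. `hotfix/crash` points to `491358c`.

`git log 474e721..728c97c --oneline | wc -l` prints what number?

5

Reachable from 728c97c: {491358c, 5bbf497, 728c97c, a01d2aa, b526a55, cdf8d35, d7184dd, dfaf16a}.
Reachable from 474e721: {474e721, a01d2aa, cdf8d35, dfaf16a, e06b0df}.
In 728c97c's history but not 474e721's: {491358c, 5bbf497, 728c97c, b526a55, d7184dd} — 5 commits.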